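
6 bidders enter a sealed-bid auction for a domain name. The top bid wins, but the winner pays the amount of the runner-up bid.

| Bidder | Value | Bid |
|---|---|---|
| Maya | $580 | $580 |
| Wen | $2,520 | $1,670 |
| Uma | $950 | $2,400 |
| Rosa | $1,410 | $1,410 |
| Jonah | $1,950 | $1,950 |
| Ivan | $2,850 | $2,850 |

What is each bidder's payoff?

Maya $0, Wen $0, Uma $0, Rosa $0, Jonah $0, Ivan $450.

Ranking the bids: Ivan $2,850, then Uma $2,400, then Jonah $1,950, then Wen $1,670, then Rosa $1,410, then Maya $580.
Ivan has the top bid and wins; the price is the second-highest bid, $2,400.
Ivan's payoff = $2,850 − $2,400 = $450. All other bidders lose, so their payoff is 0.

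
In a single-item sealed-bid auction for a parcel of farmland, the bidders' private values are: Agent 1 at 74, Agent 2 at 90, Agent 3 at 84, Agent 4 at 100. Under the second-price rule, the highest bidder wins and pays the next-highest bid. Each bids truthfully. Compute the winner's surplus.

Ranking the bids: Agent 4 100; Agent 2 90; Agent 3 84; Agent 1 74.
Agent 4 wins with the top bid and pays the second-highest, 90.
Surplus = 100 − 90 = 10.

Surplus = 10.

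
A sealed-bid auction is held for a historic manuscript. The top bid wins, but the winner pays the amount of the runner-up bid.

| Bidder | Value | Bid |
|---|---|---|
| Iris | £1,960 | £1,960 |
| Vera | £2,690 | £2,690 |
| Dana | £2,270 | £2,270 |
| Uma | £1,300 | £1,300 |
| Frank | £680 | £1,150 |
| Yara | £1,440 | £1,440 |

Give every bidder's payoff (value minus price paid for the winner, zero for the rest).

Iris £0, Vera £420, Dana £0, Uma £0, Frank £0, Yara £0.

Ordered from highest: Vera £2,690; Dana £2,270; Iris £1,960; Yara £1,440; Uma £1,300; Frank £1,150.
Vera has the top bid and wins; the price is the second-highest bid, £2,270.
Vera's payoff = £2,690 − £2,270 = £420. All other bidders lose, so their payoff is 0.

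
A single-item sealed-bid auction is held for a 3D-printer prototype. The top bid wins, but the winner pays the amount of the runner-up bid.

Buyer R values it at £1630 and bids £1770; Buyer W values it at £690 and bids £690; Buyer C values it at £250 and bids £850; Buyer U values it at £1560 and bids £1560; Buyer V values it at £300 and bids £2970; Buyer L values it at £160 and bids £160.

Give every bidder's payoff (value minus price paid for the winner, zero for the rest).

Ordered from highest: Buyer V £2970 > Buyer R £1770 > Buyer U £1560 > Buyer C £850 > Buyer W £690 > Buyer L £160.
Buyer V has the top bid and wins; the price is the second-highest bid, £1770.
Buyer V's payoff = £300 − £1770 = -£1470. All other bidders lose, so their payoff is 0.

Payoffs: Buyer R £0, Buyer W £0, Buyer C £0, Buyer U £0, Buyer V -£1470, Buyer L £0.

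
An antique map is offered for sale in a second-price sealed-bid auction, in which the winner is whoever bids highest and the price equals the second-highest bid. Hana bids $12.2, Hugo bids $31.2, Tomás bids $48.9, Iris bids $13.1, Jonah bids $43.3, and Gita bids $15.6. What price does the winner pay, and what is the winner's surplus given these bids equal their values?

The winner pays $43.3 for a surplus of $5.6.

Bids in descending order: Tomás $48.9; Jonah $43.3; Hugo $31.2; Gita $15.6; Iris $13.1; Hana $12.2.
Tomás is the highest bidder, so Tomás wins.
Under the second-price rule, the price is the second-highest bid: $43.3.
Surplus = $48.9 − $43.3 = $5.6.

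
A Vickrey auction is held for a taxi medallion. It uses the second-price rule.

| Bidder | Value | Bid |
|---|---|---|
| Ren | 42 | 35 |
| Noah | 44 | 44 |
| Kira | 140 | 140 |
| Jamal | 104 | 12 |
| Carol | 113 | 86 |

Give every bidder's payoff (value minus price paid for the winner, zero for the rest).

Ranking the bids: Kira 140; Carol 86; Noah 44; Ren 35; Jamal 12.
Kira has the top bid and wins; the price is the second-highest bid, 86.
Kira's payoff = 140 − 86 = 54. All other bidders lose, so their payoff is 0.

Payoffs: Ren 0, Noah 0, Kira 54, Jamal 0, Carol 0.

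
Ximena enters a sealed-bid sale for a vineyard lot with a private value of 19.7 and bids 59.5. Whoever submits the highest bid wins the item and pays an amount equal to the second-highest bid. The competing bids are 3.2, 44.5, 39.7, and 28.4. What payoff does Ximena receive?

-24.8

Highest competing bid: 44.5.
Ximena's bid 59.5 is the highest overall, so Ximena wins and pays the second-highest bid, 44.5.
Payoff = value − price = 19.7 − 44.5 = -24.8.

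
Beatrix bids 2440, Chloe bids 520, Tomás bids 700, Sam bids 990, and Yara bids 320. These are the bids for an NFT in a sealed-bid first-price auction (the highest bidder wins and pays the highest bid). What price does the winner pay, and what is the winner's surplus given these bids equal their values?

The winner pays 2440 for a surplus of 0.

Sorted high to low: Beatrix 2440; Sam 990; Tomás 700; Chloe 520; Yara 320.
Beatrix is the highest bidder, so Beatrix wins.
Under the first-price rule, the price is the highest bid: 2440.
Surplus = 2440 − 2440 = 0.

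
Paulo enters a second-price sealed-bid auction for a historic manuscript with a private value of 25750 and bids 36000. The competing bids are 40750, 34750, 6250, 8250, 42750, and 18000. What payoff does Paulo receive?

Paulo's payoff: 0.

Highest competing bid: 42750.
Paulo's bid 36000 is not the highest, so Paulo loses, pays nothing, and earns zero payoff.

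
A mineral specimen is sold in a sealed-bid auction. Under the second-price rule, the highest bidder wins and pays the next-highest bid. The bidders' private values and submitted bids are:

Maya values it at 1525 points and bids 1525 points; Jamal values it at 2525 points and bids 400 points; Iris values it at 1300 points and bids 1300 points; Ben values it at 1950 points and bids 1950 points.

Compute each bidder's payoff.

Maya 0 points, Jamal 0 points, Iris 0 points, Ben 425 points.

Ranking the bids: Ben 1950 points, then Maya 1525 points, then Iris 1300 points, then Jamal 400 points.
Ben has the top bid and wins; the price is the second-highest bid, 1525 points.
Ben's payoff = 1950 points − 1525 points = 425 points. All other bidders lose, so their payoff is 0.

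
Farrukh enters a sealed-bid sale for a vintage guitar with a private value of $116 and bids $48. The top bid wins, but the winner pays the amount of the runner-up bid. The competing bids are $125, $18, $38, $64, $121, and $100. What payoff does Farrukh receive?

$0

Highest competing bid: $125.
Farrukh's bid $48 is not the highest, so Farrukh loses, pays nothing, and earns zero payoff.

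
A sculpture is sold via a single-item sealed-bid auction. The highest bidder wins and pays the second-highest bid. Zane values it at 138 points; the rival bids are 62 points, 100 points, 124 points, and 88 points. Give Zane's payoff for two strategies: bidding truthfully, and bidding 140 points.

Truthful: 14 points; alternative: 14 points.

The highest competing bid is 124 points.
Bidding truthfully at 138 points: Zane has the top bid, wins, and pays the second-highest bid 124 points. Payoff = 138 points − 124 points = 14 points.
Bidding 140 points: Zane has the top bid, wins, and pays the second-highest bid 124 points. Payoff = 138 points − 124 points = 14 points.
The bid only affects whether you win, not the price — here both bids land on the same side of the top rival bid, so the deviation is payoff-neutral.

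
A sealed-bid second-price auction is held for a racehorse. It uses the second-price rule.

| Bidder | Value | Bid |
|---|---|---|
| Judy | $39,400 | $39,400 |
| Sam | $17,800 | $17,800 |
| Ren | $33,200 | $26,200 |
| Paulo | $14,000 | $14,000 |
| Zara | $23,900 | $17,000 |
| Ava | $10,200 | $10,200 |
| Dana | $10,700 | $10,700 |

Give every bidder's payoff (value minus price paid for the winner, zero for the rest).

Judy $13,200, Sam $0, Ren $0, Paulo $0, Zara $0, Ava $0, Dana $0.

Sorted high to low: Judy $39,400; Ren $26,200; Sam $17,800; Zara $17,000; Paulo $14,000; Dana $10,700; Ava $10,200.
Judy has the top bid and wins; the price is the second-highest bid, $26,200.
Judy's payoff = $39,400 − $26,200 = $13,200. All other bidders lose, so their payoff is 0.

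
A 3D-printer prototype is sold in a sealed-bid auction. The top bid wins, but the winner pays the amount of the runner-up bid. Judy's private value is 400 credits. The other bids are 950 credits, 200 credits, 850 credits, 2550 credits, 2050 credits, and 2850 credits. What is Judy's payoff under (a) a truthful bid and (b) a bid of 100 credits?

(a) 0 credits  (b) 0 credits

The highest competing bid is 2850 credits.
Bidding truthfully at 400 credits: the top bid is 2850 credits (a rival), so Judy loses. Payoff = 0 credits.
Bidding 100 credits: the top bid is 2850 credits (a rival), so Judy loses. Payoff = 0 credits.
The bid only affects whether you win, not the price — here both bids land on the same side of the top rival bid, so the deviation is payoff-neutral.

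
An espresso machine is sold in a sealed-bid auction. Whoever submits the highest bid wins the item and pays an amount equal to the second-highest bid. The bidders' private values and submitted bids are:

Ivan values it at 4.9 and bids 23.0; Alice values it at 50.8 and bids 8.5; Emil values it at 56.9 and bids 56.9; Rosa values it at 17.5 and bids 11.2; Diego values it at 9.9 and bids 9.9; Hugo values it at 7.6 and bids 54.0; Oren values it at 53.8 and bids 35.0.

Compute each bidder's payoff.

Ranking the bids: Emil 56.9, then Hugo 54.0, then Oren 35.0, then Ivan 23.0, then Rosa 11.2, then Diego 9.9, then Alice 8.5.
Emil has the top bid and wins; the price is the second-highest bid, 54.0.
Emil's payoff = 56.9 − 54.0 = 2.9. All other bidders lose, so their payoff is 0.

Ivan 0.0, Alice 0.0, Emil 2.9, Rosa 0.0, Diego 0.0, Hugo 0.0, Oren 0.0.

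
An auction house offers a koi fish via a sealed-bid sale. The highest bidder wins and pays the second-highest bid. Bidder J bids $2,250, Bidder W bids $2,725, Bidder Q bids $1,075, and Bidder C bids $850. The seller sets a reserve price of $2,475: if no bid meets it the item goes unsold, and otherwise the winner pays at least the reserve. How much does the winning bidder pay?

$2,475

Sorted high to low: Bidder W $2,725, then Bidder J $2,250, then Bidder Q $1,075, then Bidder C $850.
Bidder W has the highest bid, so Bidder W wins.
The second-highest bid is $2,250, but the reserve $2,475 is higher, so the price is the reserve.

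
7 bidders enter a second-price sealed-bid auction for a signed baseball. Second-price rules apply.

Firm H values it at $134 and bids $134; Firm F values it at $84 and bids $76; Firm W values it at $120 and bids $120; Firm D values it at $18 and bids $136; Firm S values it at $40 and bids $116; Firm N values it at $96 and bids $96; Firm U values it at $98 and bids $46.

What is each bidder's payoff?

Firm H $0, Firm F $0, Firm W $0, Firm D -$116, Firm S $0, Firm N $0, Firm U $0.

Ordered from highest: Firm D $136; Firm H $134; Firm W $120; Firm S $116; Firm N $96; Firm F $76; Firm U $46.
Firm D has the top bid and wins; the price is the second-highest bid, $134.
Firm D's payoff = $18 − $134 = -$116. All other bidders lose, so their payoff is 0.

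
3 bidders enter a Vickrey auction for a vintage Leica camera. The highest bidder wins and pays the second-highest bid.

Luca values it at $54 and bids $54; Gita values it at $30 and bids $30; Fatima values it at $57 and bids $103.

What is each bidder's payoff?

Payoffs: Luca $0, Gita $0, Fatima $3.

Bids in descending order: Fatima $103 > Luca $54 > Gita $30.
Fatima has the top bid and wins; the price is the second-highest bid, $54.
Fatima's payoff = $57 − $54 = $3. All other bidders lose, so their payoff is 0.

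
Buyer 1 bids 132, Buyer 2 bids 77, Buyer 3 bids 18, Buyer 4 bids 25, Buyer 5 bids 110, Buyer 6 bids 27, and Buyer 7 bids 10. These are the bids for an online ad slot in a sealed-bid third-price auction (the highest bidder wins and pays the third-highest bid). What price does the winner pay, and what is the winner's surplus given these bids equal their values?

The winner pays 77 for a surplus of 55.

Ranking the bids: Buyer 1 132, then Buyer 5 110, then Buyer 2 77, then Buyer 6 27, then Buyer 4 25, then Buyer 3 18, then Buyer 7 10.
Buyer 1 is the highest bidder, so Buyer 1 wins.
Under the third-price rule, the price is the third-highest bid: 77.
Surplus = 132 − 77 = 55.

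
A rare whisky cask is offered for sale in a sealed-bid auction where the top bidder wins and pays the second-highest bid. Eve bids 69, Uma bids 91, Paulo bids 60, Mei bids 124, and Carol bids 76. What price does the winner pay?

The winner pays 91.

Sorted high to low: Mei 124 > Uma 91 > Carol 76 > Eve 69 > Paulo 60.
Mei is the highest bidder, so Mei wins.
Under the second-price rule, the price is the second-highest bid: 91.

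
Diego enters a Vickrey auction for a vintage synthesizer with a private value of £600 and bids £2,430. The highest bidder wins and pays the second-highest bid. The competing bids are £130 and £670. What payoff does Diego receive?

Payoff = -£70.

Highest competing bid: £670.
Diego's bid £2,430 is the highest overall, so Diego wins and pays the second-highest bid, £670.
Payoff = value − price = £600 − £670 = -£70.
Overbidding won the item at a price above value — truthful bidding would have avoided this loss.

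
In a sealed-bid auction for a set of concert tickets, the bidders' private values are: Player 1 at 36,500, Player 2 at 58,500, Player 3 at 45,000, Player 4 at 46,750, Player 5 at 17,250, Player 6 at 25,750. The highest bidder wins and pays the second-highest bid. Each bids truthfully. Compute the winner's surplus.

Surplus = 11,750.

Sorted high to low: Player 2 58,500 > Player 4 46,750 > Player 3 45,000 > Player 1 36,500 > Player 6 25,750 > Player 5 17,250.
Player 2 wins with the top bid and pays the second-highest, 46,750.
Surplus = 58,500 − 46,750 = 11,750.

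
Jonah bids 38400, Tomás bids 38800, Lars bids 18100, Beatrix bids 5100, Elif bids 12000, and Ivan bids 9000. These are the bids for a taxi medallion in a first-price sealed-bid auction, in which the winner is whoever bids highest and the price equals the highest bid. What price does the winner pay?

38800

Ranking the bids: Tomás 38800, then Jonah 38400, then Lars 18100, then Elif 12000, then Ivan 9000, then Beatrix 5100.
Tomás is the highest bidder, so Tomás wins.
Under the first-price rule, the price is the highest bid: 38800.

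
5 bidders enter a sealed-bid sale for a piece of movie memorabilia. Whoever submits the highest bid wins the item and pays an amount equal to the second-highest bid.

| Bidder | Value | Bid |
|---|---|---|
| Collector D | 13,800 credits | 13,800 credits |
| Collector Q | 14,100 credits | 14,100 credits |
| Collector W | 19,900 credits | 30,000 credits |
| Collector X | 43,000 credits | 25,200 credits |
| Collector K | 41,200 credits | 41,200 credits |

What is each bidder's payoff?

Ranking the bids: Collector K 41,200 credits; Collector W 30,000 credits; Collector X 25,200 credits; Collector Q 14,100 credits; Collector D 13,800 credits.
Collector K has the top bid and wins; the price is the second-highest bid, 30,000 credits.
Collector K's payoff = 41,200 credits − 30,000 credits = 11,200 credits. All other bidders lose, so their payoff is 0.

Collector D 0 credits, Collector Q 0 credits, Collector W 0 credits, Collector X 0 credits, Collector K 11,200 credits.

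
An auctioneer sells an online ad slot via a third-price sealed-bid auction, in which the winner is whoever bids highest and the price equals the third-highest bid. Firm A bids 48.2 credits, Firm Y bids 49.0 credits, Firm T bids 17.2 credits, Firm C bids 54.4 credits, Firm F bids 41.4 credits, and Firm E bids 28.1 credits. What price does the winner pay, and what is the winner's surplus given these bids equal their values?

The winner pays 48.2 credits for a surplus of 6.2 credits.

Ranking the bids: Firm C 54.4 credits, then Firm Y 49.0 credits, then Firm A 48.2 credits, then Firm F 41.4 credits, then Firm E 28.1 credits, then Firm T 17.2 credits.
Firm C is the highest bidder, so Firm C wins.
Under the third-price rule, the price is the third-highest bid: 48.2 credits.
Surplus = 54.4 credits − 48.2 credits = 6.2 credits.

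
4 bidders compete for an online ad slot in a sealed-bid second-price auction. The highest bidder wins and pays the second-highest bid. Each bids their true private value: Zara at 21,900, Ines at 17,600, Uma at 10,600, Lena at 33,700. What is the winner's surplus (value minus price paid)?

Sorted high to low: Lena 33,700; Zara 21,900; Ines 17,600; Uma 10,600.
Lena wins with the top bid and pays the second-highest, 21,900.
Surplus = 33,700 − 21,900 = 11,800.

Surplus = 11,800.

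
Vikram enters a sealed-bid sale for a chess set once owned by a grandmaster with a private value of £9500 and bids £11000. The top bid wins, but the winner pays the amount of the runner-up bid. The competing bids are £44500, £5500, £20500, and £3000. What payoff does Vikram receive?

Highest competing bid: £44500.
Vikram's bid £11000 is not the highest, so Vikram loses, pays nothing, and earns zero payoff.

Vikram's payoff: £0.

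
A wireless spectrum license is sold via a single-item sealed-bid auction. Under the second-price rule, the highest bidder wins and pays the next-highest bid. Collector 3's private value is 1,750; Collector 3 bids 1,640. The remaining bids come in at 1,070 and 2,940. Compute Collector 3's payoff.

Payoff = 0.

Highest competing bid: 2,940.
Collector 3's bid 1,640 is not the highest, so Collector 3 loses, pays nothing, and earns zero payoff.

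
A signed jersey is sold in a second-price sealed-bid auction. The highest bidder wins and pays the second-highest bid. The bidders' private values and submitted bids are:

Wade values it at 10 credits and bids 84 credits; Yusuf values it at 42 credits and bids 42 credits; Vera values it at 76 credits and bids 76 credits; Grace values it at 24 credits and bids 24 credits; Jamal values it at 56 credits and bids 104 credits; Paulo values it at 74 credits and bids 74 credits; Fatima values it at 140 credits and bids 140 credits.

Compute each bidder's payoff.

Payoffs: Wade 0 credits, Yusuf 0 credits, Vera 0 credits, Grace 0 credits, Jamal 0 credits, Paulo 0 credits, Fatima 36 credits.

Bids in descending order: Fatima 140 credits, then Jamal 104 credits, then Wade 84 credits, then Vera 76 credits, then Paulo 74 credits, then Yusuf 42 credits, then Grace 24 credits.
Fatima has the top bid and wins; the price is the second-highest bid, 104 credits.
Fatima's payoff = 140 credits − 104 credits = 36 credits. All other bidders lose, so their payoff is 0.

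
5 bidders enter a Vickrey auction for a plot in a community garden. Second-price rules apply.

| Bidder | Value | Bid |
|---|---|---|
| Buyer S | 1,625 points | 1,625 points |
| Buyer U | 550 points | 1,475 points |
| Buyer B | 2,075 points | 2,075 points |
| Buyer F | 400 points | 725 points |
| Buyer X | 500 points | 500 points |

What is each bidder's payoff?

Ranking the bids: Buyer B 2,075 points > Buyer S 1,625 points > Buyer U 1,475 points > Buyer F 725 points > Buyer X 500 points.
Buyer B has the top bid and wins; the price is the second-highest bid, 1,625 points.
Buyer B's payoff = 2,075 points − 1,625 points = 450 points. All other bidders lose, so their payoff is 0.

Payoffs: Buyer S 0 points, Buyer U 0 points, Buyer B 450 points, Buyer F 0 points, Buyer X 0 points.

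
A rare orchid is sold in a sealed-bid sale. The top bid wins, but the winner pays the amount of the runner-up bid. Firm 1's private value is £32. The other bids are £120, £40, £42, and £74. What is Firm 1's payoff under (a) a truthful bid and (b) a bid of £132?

The highest competing bid is £120.
Bidding truthfully at £32: the top bid is £120 (a rival), so Firm 1 loses. Payoff = £0.
Bidding £132: Firm 1 has the top bid, wins, and pays the second-highest bid £120. Payoff = £32 − £120 = -£88.

Truthful: £0; alternative: -£88.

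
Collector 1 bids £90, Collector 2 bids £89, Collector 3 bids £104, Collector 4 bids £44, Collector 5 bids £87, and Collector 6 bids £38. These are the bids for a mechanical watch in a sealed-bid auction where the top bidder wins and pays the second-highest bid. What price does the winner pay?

Ordered from highest: Collector 3 £104; Collector 1 £90; Collector 2 £89; Collector 5 £87; Collector 4 £44; Collector 6 £38.
Collector 3 is the highest bidder, so Collector 3 wins.
Under the second-price rule, the price is the second-highest bid: £90.

£90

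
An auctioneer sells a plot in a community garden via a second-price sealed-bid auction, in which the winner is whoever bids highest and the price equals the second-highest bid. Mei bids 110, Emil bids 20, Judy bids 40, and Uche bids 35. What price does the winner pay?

Bids in descending order: Mei 110; Judy 40; Uche 35; Emil 20.
Mei is the highest bidder, so Mei wins.
Under the second-price rule, the price is the second-highest bid: 40.

40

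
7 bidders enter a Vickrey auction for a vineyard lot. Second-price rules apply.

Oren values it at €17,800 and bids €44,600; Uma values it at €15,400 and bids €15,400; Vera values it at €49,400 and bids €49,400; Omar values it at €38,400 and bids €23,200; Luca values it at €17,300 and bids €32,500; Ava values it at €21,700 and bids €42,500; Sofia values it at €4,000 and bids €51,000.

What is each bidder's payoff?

Payoffs: Oren €0, Uma €0, Vera €0, Omar €0, Luca €0, Ava €0, Sofia -€45,400.

Sorted high to low: Sofia €51,000; Vera €49,400; Oren €44,600; Ava €42,500; Luca €32,500; Omar €23,200; Uma €15,400.
Sofia has the top bid and wins; the price is the second-highest bid, €49,400.
Sofia's payoff = €4,000 − €49,400 = -€45,400. All other bidders lose, so their payoff is 0.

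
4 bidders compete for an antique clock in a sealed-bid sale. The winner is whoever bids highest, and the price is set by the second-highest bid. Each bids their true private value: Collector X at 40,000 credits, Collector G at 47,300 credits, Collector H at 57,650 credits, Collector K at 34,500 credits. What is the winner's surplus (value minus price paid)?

Surplus = 10,350 credits.

Sorted high to low: Collector H 57,650 credits; Collector G 47,300 credits; Collector X 40,000 credits; Collector K 34,500 credits.
Collector H wins with the top bid and pays the second-highest, 47,300 credits.
Surplus = 57,650 credits − 47,300 credits = 10,350 credits.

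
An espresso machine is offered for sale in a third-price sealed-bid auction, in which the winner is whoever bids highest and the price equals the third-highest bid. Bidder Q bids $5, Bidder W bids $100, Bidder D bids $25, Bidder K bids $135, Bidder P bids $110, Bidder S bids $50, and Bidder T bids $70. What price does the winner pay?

$100

Ranking the bids: Bidder K $135 > Bidder P $110 > Bidder W $100 > Bidder T $70 > Bidder S $50 > Bidder D $25 > Bidder Q $5.
Bidder K is the highest bidder, so Bidder K wins.
Under the third-price rule, the price is the third-highest bid: $100.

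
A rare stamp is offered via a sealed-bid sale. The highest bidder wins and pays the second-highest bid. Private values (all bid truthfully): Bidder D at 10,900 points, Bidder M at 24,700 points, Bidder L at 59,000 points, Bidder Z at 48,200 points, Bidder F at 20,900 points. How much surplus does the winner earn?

Sorted high to low: Bidder L 59,000 points > Bidder Z 48,200 points > Bidder M 24,700 points > Bidder F 20,900 points > Bidder D 10,900 points.
Bidder L wins with the top bid and pays the second-highest, 48,200 points.
Surplus = 59,000 points − 48,200 points = 10,800 points.

10,800 points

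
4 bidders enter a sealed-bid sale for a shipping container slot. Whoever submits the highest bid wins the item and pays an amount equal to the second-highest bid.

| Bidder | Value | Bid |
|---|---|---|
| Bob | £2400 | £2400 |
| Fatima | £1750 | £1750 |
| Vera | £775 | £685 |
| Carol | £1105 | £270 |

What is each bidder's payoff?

Ranking the bids: Bob £2400, then Fatima £1750, then Vera £685, then Carol £270.
Bob has the top bid and wins; the price is the second-highest bid, £1750.
Bob's payoff = £2400 − £1750 = £650. All other bidders lose, so their payoff is 0.

Bob £650, Fatima £0, Vera £0, Carol £0.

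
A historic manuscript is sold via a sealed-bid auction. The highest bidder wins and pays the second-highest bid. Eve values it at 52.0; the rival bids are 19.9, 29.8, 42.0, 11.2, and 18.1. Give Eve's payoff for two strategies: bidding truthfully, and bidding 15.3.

Truthful: 10.0; alternative: 0.0.

The highest competing bid is 42.0.
Bidding truthfully at 52.0: Eve has the top bid, wins, and pays the second-highest bid 42.0. Payoff = 52.0 − 42.0 = 10.0.
Bidding 15.3: the top bid is 42.0 (a rival), so Eve loses. Payoff = 0.0.
Deviating from a truthful bid can only lose payoff in a second-price auction — never gain.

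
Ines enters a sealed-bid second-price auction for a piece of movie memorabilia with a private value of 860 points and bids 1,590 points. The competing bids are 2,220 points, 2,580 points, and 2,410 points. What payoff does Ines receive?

Highest competing bid: 2,580 points.
Ines's bid 1,590 points is not the highest, so Ines loses, pays nothing, and earns zero payoff.

Payoff = 0 points.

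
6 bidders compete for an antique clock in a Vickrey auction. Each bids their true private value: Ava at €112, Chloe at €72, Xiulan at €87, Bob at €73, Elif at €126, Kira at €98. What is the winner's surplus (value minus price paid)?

Winner's surplus: €14.

Bids in descending order: Elif €126; Ava €112; Kira €98; Xiulan €87; Bob €73; Chloe €72.
Elif wins with the top bid and pays the second-highest, €112.
Surplus = €126 − €112 = €14.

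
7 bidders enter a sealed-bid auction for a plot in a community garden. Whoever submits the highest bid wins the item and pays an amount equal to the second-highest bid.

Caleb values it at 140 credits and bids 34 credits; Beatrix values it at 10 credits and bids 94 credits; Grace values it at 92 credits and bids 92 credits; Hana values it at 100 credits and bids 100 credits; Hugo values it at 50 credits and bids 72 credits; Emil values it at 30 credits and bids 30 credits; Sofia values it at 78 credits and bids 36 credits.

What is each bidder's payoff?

Ordered from highest: Hana 100 credits; Beatrix 94 credits; Grace 92 credits; Hugo 72 credits; Sofia 36 credits; Caleb 34 credits; Emil 30 credits.
Hana has the top bid and wins; the price is the second-highest bid, 94 credits.
Hana's payoff = 100 credits − 94 credits = 6 credits. All other bidders lose, so their payoff is 0.

Caleb 0 credits, Beatrix 0 credits, Grace 0 credits, Hana 6 credits, Hugo 0 credits, Emil 0 credits, Sofia 0 credits.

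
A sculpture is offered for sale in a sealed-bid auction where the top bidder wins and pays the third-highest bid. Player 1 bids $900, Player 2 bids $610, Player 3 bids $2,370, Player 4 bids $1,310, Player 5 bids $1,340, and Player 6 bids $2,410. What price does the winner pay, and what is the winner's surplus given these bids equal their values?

The winner pays $1,340 for a surplus of $1,070.

Bids in descending order: Player 6 $2,410; Player 3 $2,370; Player 5 $1,340; Player 4 $1,310; Player 1 $900; Player 2 $610.
Player 6 is the highest bidder, so Player 6 wins.
Under the third-price rule, the price is the third-highest bid: $1,340.
Surplus = $2,410 − $1,340 = $1,070.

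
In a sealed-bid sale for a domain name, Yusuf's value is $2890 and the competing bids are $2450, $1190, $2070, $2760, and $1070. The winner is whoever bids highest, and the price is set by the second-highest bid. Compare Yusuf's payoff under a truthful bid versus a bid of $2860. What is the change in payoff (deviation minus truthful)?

Change in payoff: $0.

The highest competing bid is $2760.
Bidding truthfully at $2890: Yusuf has the top bid, wins, and pays the second-highest bid $2760. Payoff = $2890 − $2760 = $130.
Bidding $2860: Yusuf has the top bid, wins, and pays the second-highest bid $2760. Payoff = $2890 − $2760 = $130.
Change = $130 − $130 = $0.
The bid only affects whether you win, not the price — here both bids land on the same side of the top rival bid, so the deviation is payoff-neutral.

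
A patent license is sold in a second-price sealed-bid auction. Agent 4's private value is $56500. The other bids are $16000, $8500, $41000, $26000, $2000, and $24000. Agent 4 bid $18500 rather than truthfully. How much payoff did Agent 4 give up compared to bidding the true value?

Payoff forgone: $15500.

The highest competing bid is $41000.
Bidding truthfully at $56500: Agent 4 has the top bid, wins, and pays the second-highest bid $41000. Payoff = $56500 − $41000 = $15500.
Bidding $18500: the top bid is $41000 (a rival), so Agent 4 loses. Payoff = $0.
Regret = truthful payoff − actual payoff = $15500 − $0 = $15500.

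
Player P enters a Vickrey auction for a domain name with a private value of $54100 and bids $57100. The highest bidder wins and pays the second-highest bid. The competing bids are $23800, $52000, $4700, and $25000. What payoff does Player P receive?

Player P's payoff: $2100.

Highest competing bid: $52000.
Player P's bid $57100 is the highest overall, so Player P wins and pays the second-highest bid, $52000.
Payoff = value − price = $54100 − $52000 = $2100.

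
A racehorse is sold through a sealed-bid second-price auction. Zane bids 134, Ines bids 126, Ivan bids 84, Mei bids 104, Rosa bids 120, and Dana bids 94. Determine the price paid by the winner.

126

Sorted high to low: Zane 134, then Ines 126, then Rosa 120, then Mei 104, then Dana 94, then Ivan 84.
Zane has the highest bid, so Zane wins.
The second-highest bid is 126, so that is what Zane pays.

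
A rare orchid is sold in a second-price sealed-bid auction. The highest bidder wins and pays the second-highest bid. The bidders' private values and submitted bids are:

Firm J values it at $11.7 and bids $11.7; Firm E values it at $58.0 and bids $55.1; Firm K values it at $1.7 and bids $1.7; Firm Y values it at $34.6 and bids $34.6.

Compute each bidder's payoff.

Firm J $0.0, Firm E $23.4, Firm K $0.0, Firm Y $0.0.

Ranking the bids: Firm E $55.1; Firm Y $34.6; Firm J $11.7; Firm K $1.7.
Firm E has the top bid and wins; the price is the second-highest bid, $34.6.
Firm E's payoff = $58.0 − $34.6 = $23.4. All other bidders lose, so their payoff is 0.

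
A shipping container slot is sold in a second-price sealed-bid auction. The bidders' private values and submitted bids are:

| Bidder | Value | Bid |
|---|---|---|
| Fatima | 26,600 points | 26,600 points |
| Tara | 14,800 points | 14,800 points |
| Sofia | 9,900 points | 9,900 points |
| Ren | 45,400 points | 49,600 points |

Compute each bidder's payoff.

Ordered from highest: Ren 49,600 points; Fatima 26,600 points; Tara 14,800 points; Sofia 9,900 points.
Ren has the top bid and wins; the price is the second-highest bid, 26,600 points.
Ren's payoff = 45,400 points − 26,600 points = 18,800 points. All other bidders lose, so their payoff is 0.

Fatima 0 points, Tara 0 points, Sofia 0 points, Ren 18,800 points.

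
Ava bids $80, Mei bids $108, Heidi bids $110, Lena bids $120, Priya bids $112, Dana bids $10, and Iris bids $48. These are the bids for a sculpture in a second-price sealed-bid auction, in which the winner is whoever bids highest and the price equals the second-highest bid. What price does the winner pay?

Sorted high to low: Lena $120 > Priya $112 > Heidi $110 > Mei $108 > Ava $80 > Iris $48 > Dana $10.
Lena is the highest bidder, so Lena wins.
Under the second-price rule, the price is the second-highest bid: $112.

$112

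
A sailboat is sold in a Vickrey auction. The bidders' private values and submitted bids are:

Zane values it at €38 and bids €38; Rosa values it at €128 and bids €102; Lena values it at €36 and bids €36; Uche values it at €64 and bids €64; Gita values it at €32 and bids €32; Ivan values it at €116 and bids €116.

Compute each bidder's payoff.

Payoffs: Zane €0, Rosa €0, Lena €0, Uche €0, Gita €0, Ivan €14.

Sorted high to low: Ivan €116 > Rosa €102 > Uche €64 > Zane €38 > Lena €36 > Gita €32.
Ivan has the top bid and wins; the price is the second-highest bid, €102.
Ivan's payoff = €116 − €102 = €14. All other bidders lose, so their payoff is 0.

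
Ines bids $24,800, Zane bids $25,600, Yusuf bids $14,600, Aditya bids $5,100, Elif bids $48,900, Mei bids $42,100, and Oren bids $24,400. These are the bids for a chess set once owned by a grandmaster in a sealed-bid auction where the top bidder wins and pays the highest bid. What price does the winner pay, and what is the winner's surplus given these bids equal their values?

Price $48,900; surplus $0.

Ranking the bids: Elif $48,900; Mei $42,100; Zane $25,600; Ines $24,800; Oren $24,400; Yusuf $14,600; Aditya $5,100.
Elif is the highest bidder, so Elif wins.
Under the first-price rule, the price is the highest bid: $48,900.
Surplus = $48,900 − $48,900 = $0.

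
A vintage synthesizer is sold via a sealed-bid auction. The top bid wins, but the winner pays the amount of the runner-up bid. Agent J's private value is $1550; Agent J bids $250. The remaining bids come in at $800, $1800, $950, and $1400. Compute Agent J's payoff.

Payoff = $0.

Highest competing bid: $1800.
Agent J's bid $250 is not the highest, so Agent J loses, pays nothing, and earns zero payoff.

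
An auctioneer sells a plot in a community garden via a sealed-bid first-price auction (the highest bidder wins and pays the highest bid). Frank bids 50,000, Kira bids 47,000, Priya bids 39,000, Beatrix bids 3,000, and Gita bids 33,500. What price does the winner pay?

50,000

Ordered from highest: Frank 50,000, then Kira 47,000, then Priya 39,000, then Gita 33,500, then Beatrix 3,000.
Frank is the highest bidder, so Frank wins.
Under the first-price rule, the price is the highest bid: 50,000.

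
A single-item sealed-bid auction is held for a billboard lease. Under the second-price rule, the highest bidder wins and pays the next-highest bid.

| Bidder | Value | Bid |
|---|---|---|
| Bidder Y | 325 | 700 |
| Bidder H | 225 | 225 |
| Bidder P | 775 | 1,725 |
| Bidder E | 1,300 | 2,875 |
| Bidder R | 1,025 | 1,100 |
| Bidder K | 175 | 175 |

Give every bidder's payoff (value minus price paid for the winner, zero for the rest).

Bidder Y 0, Bidder H 0, Bidder P 0, Bidder E -425, Bidder R 0, Bidder K 0.

Sorted high to low: Bidder E 2,875; Bidder P 1,725; Bidder R 1,100; Bidder Y 700; Bidder H 225; Bidder K 175.
Bidder E has the top bid and wins; the price is the second-highest bid, 1,725.
Bidder E's payoff = 1,300 − 1,725 = -425. All other bidders lose, so their payoff is 0.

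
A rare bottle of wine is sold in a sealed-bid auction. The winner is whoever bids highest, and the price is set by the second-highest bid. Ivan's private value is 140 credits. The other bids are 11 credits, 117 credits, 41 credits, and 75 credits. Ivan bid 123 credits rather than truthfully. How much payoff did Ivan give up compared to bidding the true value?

Regret: 0 credits.

The highest competing bid is 117 credits.
Bidding truthfully at 140 credits: Ivan has the top bid, wins, and pays the second-highest bid 117 credits. Payoff = 140 credits − 117 credits = 23 credits.
Bidding 123 credits: Ivan has the top bid, wins, and pays the second-highest bid 117 credits. Payoff = 140 credits − 117 credits = 23 credits.
Regret = truthful payoff − actual payoff = 23 credits − 23 credits = 0 credits.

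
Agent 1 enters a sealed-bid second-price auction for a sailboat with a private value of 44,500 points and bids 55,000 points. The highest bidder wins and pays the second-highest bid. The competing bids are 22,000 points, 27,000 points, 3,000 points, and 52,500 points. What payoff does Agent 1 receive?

Highest competing bid: 52,500 points.
Agent 1's bid 55,000 points is the highest overall, so Agent 1 wins and pays the second-highest bid, 52,500 points.
Payoff = value − price = 44,500 points − 52,500 points = -8,000 points.
Overbidding won the item at a price above value — truthful bidding would have avoided this loss.

Payoff = -8,000 points.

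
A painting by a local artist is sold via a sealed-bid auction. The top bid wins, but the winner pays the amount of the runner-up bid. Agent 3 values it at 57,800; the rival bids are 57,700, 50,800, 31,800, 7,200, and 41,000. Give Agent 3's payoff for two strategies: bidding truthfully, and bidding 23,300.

Truthful: 100; alternative: 0.

The highest competing bid is 57,700.
Bidding truthfully at 57,800: Agent 3 has the top bid, wins, and pays the second-highest bid 57,700. Payoff = 57,800 − 57,700 = 100.
Bidding 23,300: the top bid is 57,700 (a rival), so Agent 3 loses. Payoff = 0.
This is the dominant-strategy logic: truthful bidding weakly beats any alternative.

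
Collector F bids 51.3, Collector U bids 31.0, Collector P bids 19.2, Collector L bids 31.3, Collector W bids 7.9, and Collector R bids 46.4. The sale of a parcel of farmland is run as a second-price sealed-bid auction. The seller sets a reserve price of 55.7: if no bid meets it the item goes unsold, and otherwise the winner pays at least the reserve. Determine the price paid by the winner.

unsold

Sorted high to low: Collector F 51.3, then Collector R 46.4, then Collector L 31.3, then Collector U 31.0, then Collector P 19.2, then Collector W 7.9.
The top bid 51.3 is below the reserve 55.7, so the item goes unsold and nothing is paid.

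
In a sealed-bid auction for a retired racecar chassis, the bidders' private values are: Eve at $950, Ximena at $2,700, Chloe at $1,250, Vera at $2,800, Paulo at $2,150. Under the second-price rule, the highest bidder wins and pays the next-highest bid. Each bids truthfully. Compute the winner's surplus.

Winner's surplus: $100.

Ordered from highest: Vera $2,800; Ximena $2,700; Paulo $2,150; Chloe $1,250; Eve $950.
Vera wins with the top bid and pays the second-highest, $2,700.
Surplus = $2,800 − $2,700 = $100.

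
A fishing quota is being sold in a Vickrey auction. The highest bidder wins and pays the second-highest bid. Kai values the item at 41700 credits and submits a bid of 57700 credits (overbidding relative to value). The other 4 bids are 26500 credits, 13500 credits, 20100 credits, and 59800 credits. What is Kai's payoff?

Payoff = 0 credits.

Highest competing bid: 59800 credits.
Kai's bid 57700 credits is not the highest, so Kai loses, pays nothing, and earns zero payoff.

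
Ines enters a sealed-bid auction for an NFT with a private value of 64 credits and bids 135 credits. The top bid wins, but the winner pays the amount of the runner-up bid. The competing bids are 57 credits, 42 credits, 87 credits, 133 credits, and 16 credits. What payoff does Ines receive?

Payoff = -69 credits.

Highest competing bid: 133 credits.
Ines's bid 135 credits is the highest overall, so Ines wins and pays the second-highest bid, 133 credits.
Payoff = value − price = 64 credits − 133 credits = -69 credits.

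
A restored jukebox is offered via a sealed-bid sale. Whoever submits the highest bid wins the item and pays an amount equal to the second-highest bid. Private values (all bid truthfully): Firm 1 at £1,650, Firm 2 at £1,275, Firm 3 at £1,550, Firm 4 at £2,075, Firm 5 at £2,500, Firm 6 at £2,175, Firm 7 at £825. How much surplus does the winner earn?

Ordered from highest: Firm 5 £2,500, then Firm 6 £2,175, then Firm 4 £2,075, then Firm 1 £1,650, then Firm 3 £1,550, then Firm 2 £1,275, then Firm 7 £825.
Firm 5 wins with the top bid and pays the second-highest, £2,175.
Surplus = £2,500 − £2,175 = £325.

£325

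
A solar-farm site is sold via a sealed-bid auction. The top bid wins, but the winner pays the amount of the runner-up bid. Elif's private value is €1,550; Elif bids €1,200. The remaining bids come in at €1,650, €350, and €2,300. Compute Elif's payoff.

Payoff = €0.

Highest competing bid: €2,300.
Elif's bid €1,200 is not the highest, so Elif loses, pays nothing, and earns zero payoff.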